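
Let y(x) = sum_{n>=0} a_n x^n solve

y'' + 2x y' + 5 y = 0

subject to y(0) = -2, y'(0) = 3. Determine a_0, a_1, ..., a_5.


Ansatz: y(x) = sum_{n>=0} a_n x^n, so y'(x) = sum_{n>=1} n a_n x^(n-1) and y''(x) = sum_{n>=2} n(n-1) a_n x^(n-2).
Substitute into P(x) y'' + Q(x) y' + R(x) y = 0 with P(x) = 1, Q(x) = 2x, R(x) = 5, and match powers of x.
Initial conditions: a_0 = -2, a_1 = 3.
Setting the coefficient of each power of x to zero and solving order by order (substituting the coefficients already found):
  x^0: 2 a_2 + 5 a_0 = 0  ->  2 a_2 = -5 a_0 = 10  ->  a_2 = 5
  x^1: 6 a_3 + 7 a_1 = 0  ->  6 a_3 = -7 a_1 = -21  ->  a_3 = -7/2
  x^2: 12 a_4 + 9 a_2 = 0  ->  12 a_4 = -9 a_2 = -45  ->  a_4 = -15/4
  x^3: 20 a_5 + 11 a_3 = 0  ->  20 a_5 = -11 a_3 = 77/2  ->  a_5 = 77/40
Truncated series: y(x) = -2 + 3 x + 5 x^2 - (7/2) x^3 - (15/4) x^4 + (77/40) x^5 + O(x^6).

a_0 = -2; a_1 = 3; a_2 = 5; a_3 = -7/2; a_4 = -15/4; a_5 = 77/40


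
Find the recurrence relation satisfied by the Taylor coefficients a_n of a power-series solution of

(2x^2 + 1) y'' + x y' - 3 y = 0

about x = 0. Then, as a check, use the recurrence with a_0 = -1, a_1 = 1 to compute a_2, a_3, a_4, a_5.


Substitute y = sum_n a_n x^n.
(1 + 2 x^2) y'' contributes (n+2)(n+1) a_{n+2} + 2 n(n-1) a_n at x^n.
x y'(x) contributes n a_n at x^n.
-3 y(x) contributes -3 a_n at x^n.
Matching x^n: (n+2)(n+1) a_{n+2} + (2 n(n-1) + n - 3) a_n = 0.
Thus a_{n+2} = (-2 n(n-1) - n + 3) / ((n+1)(n+2)) * a_n.

Check with a_0 = -1, a_1 = 1 (apply the recurrence for n = 0, 1, 2, 3): a_0 = -1, a_1 = 1, a_2 = -3/2, a_3 = 1/3, a_4 = 3/8, a_5 = -1/5.

a_(n+2) = (-2 n(n-1) - n + 3) / ((n+1)(n+2)) * a_n; check: a_0 = -1, a_1 = 1, a_2 = -3/2, a_3 = 1/3, a_4 = 3/8, a_5 = -1/5


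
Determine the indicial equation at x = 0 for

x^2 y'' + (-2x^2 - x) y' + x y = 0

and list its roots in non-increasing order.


Divide by x^2 to reach normal form y'' + P_1(x) y' + P_2(x) y = 0 with P_1(x) = -2 - 1/x and P_2(x) = 1/x.
x = 0 is a singular point because the y'-coefficient -2 - 1/x has a pole at x = 0 and the y-coefficient 1/x has a pole at x = 0.
It is a regular singular point because x P_1(x) = p(x) = -2x - 1 and x^2 P_2(x) = q(x) = x are polynomials, hence analytic at x = 0.
p(0) = -1,  q(0) = 0.
Indicial equation: r(r-1) + p(0) r + q(0) = 0, i.e. r^2 + (p(0) - 1) r + q(0) = 0, i.e. r^2 - 2 r = 0.
Discriminant: (-2)^2 - 4(0) = 4, so r = (2 ± 2)/2.
Solving: r_1 = 2, r_2 = 0.

indicial: r^2 - 2 r = 0; roots r_1 = 2, r_2 = 0


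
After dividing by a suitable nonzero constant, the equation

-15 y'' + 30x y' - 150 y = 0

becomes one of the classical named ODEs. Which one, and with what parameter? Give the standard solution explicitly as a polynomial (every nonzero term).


All three coefficients share the factor -15; dividing through by -15 gives  y'' - 2x y' + 10 y = 0.
This matches the Hermite equation y'' - 2x y' + 2n y = 0 with 2n = 10, so n = 5; the polynomial solution is H_5(x).
With y = sum_k a_k x^k, matching x^k gives (k+2)(k+1) a_{k+2} = 2(k - n) a_k = 2(k - 5) a_k. The right side vanishes at k = 5, so the series with the parity of 5 terminates at degree 5.
Standard normalization: leading coefficient of H_n is 2^n, so a_5 = 2^5 = 32. Work downward with a_k = (k+1)(k+2) a_{k+2} / (2(k - n)):
  a_3 = (4)(5)(32) / (2(3 - 5)) = 640/(-4) = -160
  a_1 = (2)(3)(-160) / (2(1 - 5)) = -960/(-8) = 120
Hence H_5(x) = 32 x^5 - 160 x^3 + 120 x.

H_5(x); series = 32 x^5 - 160 x^3 + 120 x


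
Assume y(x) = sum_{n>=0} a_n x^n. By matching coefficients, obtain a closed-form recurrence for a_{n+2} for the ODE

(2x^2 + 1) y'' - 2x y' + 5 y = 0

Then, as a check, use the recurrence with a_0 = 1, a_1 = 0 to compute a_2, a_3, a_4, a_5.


Substitute y = sum_n a_n x^n.
(1 + 2 x^2) y'' contributes (n+2)(n+1) a_{n+2} + 2 n(n-1) a_n at x^n.
-2 x y'(x) contributes -2 n a_n at x^n.
5 y(x) contributes 5 a_n at x^n.
Matching x^n: (n+2)(n+1) a_{n+2} + (2 n(n-1) - 2 n + 5) a_n = 0.
Thus a_{n+2} = (-2 n(n-1) + 2 n - 5) / ((n+1)(n+2)) * a_n.

Check with a_0 = 1, a_1 = 0 (apply the recurrence for n = 0, 1, 2, 3): a_0 = 1, a_1 = 0, a_2 = -5/2, a_3 = 0, a_4 = 25/24, a_5 = 0.

a_(n+2) = (-2 n(n-1) + 2 n - 5) / ((n+1)(n+2)) * a_n; check: a_0 = 1, a_1 = 0, a_2 = -5/2, a_3 = 0, a_4 = 25/24, a_5 = 0


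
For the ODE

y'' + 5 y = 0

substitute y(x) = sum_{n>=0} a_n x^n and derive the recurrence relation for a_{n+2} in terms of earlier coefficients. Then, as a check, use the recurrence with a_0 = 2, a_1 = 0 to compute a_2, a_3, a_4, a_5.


Substitute y = sum_n a_n x^n into y'' + (const) y = 0.
y''(x) = sum_{n>=0} (n+2)(n+1) a_{n+2} x^n.
The ODE becomes sum_n [(n+2)(n+1) a_{n+2} + 5 a_n] x^n = 0.
Setting each coefficient to zero gives the recurrence:
  (n+2)(n+1) a_{n+2} + 5 a_n = 0,
  a_{n+2} = -5 / ((n+1)(n+2)) a_n.

Check with a_0 = 2, a_1 = 0 (apply the recurrence for n = 0, 1, 2, 3): a_0 = 2, a_1 = 0, a_2 = -5, a_3 = 0, a_4 = 25/12, a_5 = 0.

a_{n+2} = -5/((n+1)(n+2)) * a_n; check: a_0 = 2, a_1 = 0, a_2 = -5, a_3 = 0, a_4 = 25/12, a_5 = 0


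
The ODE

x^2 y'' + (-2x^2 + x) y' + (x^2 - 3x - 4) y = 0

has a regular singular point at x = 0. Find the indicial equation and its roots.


Divide by x^2 to reach normal form y'' + P_1(x) y' + P_2(x) y = 0 with P_1(x) = -2 + 1/x and P_2(x) = 1 - 3/x - 4/x^2.
x = 0 is a singular point because the y'-coefficient -2 + 1/x has a pole at x = 0 and the y-coefficient 1 - 3/x - 4/x^2 has a pole at x = 0.
It is a regular singular point because x P_1(x) = p(x) = 1 - 2x and x^2 P_2(x) = q(x) = x^2 - 3x - 4 are polynomials, hence analytic at x = 0.
p(0) = 1,  q(0) = -4.
Indicial equation: r(r-1) + p(0) r + q(0) = 0, i.e. r^2 + (p(0) - 1) r + q(0) = 0, i.e. r^2 - 4 = 0.
Discriminant: (0)^2 - 4(-4) = 16, so r = (0 ± 4)/2.
Solving: r_1 = 2, r_2 = -2.

indicial: r^2 - 4 = 0; roots r_1 = 2, r_2 = -2


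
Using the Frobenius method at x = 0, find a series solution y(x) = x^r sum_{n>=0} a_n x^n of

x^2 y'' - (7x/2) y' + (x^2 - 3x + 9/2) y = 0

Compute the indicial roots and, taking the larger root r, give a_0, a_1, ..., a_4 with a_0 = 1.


Write in Frobenius form y'' + (p(x)/x) y' + (q(x)/x^2) y = 0:
  p(x) = -7/2,  q(x) = x^2 - 3x + 9/2.
Indicial equation: r(r-1) + (-7/2) r + (9/2) = 0 -> roots r_1 = 3, r_2 = 3/2.
Take r = r_1 = 3. Let y(x) = x^r sum_{n>=0} a_n x^n with a_0 = 1.
Substitute y = x^r sum a_n x^n and match x^{r+n}. The recurrence is
  D(n) a_n - 3 a_{n-1} + 1 a_{n-2} = 0,  where D(n) = (r+n)(r+n-1) + (-7/2)(r+n) + (9/2).
  a_n = [3 a_{n-1} - 1 a_{n-2}] / D(n).
Since the indicial polynomial factors as (r - r_1)(r - r_2), D(n) = (r_1 + n - r_1)(r_1 + n - r_2) = n(n + 3/2).
Evaluating step by step (a_0 = 1):
  n = 1: D(1) = 1(1 + 3/2) = 5/2; numerator = 3(1) = 3; a_1 = (3)/(5/2) = 6/5
  n = 2: D(2) = 2(2 + 3/2) = 7; numerator = 3(6/5) - 1(1) = 13/5; a_2 = (13/5)/(7) = 13/35
  n = 3: D(3) = 3(3 + 3/2) = 27/2; numerator = 3(13/35) - 1(6/5) = -3/35; a_3 = (-3/35)/(27/2) = -2/315
  n = 4: D(4) = 4(4 + 3/2) = 22; numerator = 3(-2/315) - 1(13/35) = -41/105; a_4 = (-41/105)/(22) = -41/2310

r = 3; a_0 = 1; a_1 = 6/5; a_2 = 13/35; a_3 = -2/315; a_4 = -41/2310


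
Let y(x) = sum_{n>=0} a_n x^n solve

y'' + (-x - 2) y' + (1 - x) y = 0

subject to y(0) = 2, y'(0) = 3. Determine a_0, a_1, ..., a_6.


Ansatz: y(x) = sum_{n>=0} a_n x^n, so y'(x) = sum_{n>=1} n a_n x^(n-1) and y''(x) = sum_{n>=2} n(n-1) a_n x^(n-2).
Substitute into P(x) y'' + Q(x) y' + R(x) y = 0 with P(x) = 1, Q(x) = -x - 2, R(x) = 1 - x, and match powers of x.
Initial conditions: a_0 = 2, a_1 = 3.
Setting the coefficient of each power of x to zero and solving order by order (substituting the coefficients already found):
  x^0: 2 a_2 - 2 a_1 + a_0 = 0  ->  2 a_2 = 2 a_1 - a_0 = 4  ->  a_2 = 2
  x^1: 6 a_3 - 4 a_2 - a_0 = 0  ->  6 a_3 = 4 a_2 + a_0 = 10  ->  a_3 = 5/3
  x^2: 12 a_4 - 6 a_3 - a_2 - a_1 = 0  ->  12 a_4 = 6 a_3 + a_2 + a_1 = 15  ->  a_4 = 5/4
  x^3: 20 a_5 - 8 a_4 - 2 a_3 - a_2 = 0  ->  20 a_5 = 8 a_4 + 2 a_3 + a_2 = 46/3  ->  a_5 = 23/30
  x^4: 30 a_6 - 10 a_5 - 3 a_4 - a_3 = 0  ->  30 a_6 = 10 a_5 + 3 a_4 + a_3 = 157/12  ->  a_6 = 157/360
Truncated series: y(x) = 2 + 3 x + 2 x^2 + (5/3) x^3 + (5/4) x^4 + (23/30) x^5 + (157/360) x^6 + O(x^7).

a_0 = 2; a_1 = 3; a_2 = 2; a_3 = 5/3; a_4 = 5/4; a_5 = 23/30; a_6 = 157/360


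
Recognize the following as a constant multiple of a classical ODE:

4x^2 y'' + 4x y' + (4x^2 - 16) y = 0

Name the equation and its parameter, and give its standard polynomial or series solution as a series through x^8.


All three coefficients share the factor 4; dividing through by 4 gives  x^2 y'' + x y' + (x^2 - 4) y = 0.
This matches the Bessel equation x^2 y'' + x y' + (x^2 - nu^2) y = 0 with nu^2 = 4, so nu = 2; the solution bounded at x = 0 is J_2(x).
Frobenius at x = 0: indicial roots ±nu; for r = nu the recurrence k(k + 2nu) c_k = -c_{k-2} gives the standard series J_nu(x) = sum_{k>=0} (-1)^k / (k! (k+nu)!) (x/2)^(2k+nu). Evaluate the first 4 terms:
  k = 0: (-1)^0 / (0! * 2! * 2^2) x^2 = 1/(1*2*4) x^2 = (1/8) x^2
  k = 1: (-1)^1 / (1! * 3! * 2^4) x^4 = -1/(1*6*16) x^4 = (-1/96) x^4
  k = 2: (-1)^2 / (2! * 4! * 2^6) x^6 = 1/(2*24*64) x^6 = (1/3072) x^6
  k = 3: (-1)^3 / (3! * 5! * 2^8) x^8 = -1/(6*120*256) x^8 = (-1/184320) x^8
Hence J_2(x) = -x^8/184320 + x^6/3072 - x^4/96 + x^2/8 + ....

J_2(x); series = -x^8/184320 + x^6/3072 - x^4/96 + x^2/8


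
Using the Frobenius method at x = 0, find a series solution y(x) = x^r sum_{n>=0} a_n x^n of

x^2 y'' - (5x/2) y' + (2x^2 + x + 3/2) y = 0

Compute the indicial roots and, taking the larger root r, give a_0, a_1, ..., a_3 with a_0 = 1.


Write in Frobenius form y'' + (p(x)/x) y' + (q(x)/x^2) y = 0:
  p(x) = -5/2,  q(x) = 2x^2 + x + 3/2.
Indicial equation: r(r-1) + (-5/2) r + (3/2) = 0 -> roots r_1 = 3, r_2 = 1/2.
Take r = r_1 = 3. Let y(x) = x^r sum_{n>=0} a_n x^n with a_0 = 1.
Substitute y = x^r sum a_n x^n and match x^{r+n}. The recurrence is
  D(n) a_n + 1 a_{n-1} + 2 a_{n-2} = 0,  where D(n) = (r+n)(r+n-1) + (-5/2)(r+n) + (3/2).
  a_n = [-1 a_{n-1} - 2 a_{n-2}] / D(n).
Since the indicial polynomial factors as (r - r_1)(r - r_2), D(n) = (r_1 + n - r_1)(r_1 + n - r_2) = n(n + 5/2).
Evaluating step by step (a_0 = 1):
  n = 1: D(1) = 1(1 + 5/2) = 7/2; numerator = -1(1) = -1; a_1 = (-1)/(7/2) = -2/7
  n = 2: D(2) = 2(2 + 5/2) = 9; numerator = -1(-2/7) - 2(1) = -12/7; a_2 = (-12/7)/(9) = -4/21
  n = 3: D(3) = 3(3 + 5/2) = 33/2; numerator = -1(-4/21) - 2(-2/7) = 16/21; a_3 = (16/21)/(33/2) = 32/693

r = 3; a_0 = 1; a_1 = -2/7; a_2 = -4/21; a_3 = 32/693


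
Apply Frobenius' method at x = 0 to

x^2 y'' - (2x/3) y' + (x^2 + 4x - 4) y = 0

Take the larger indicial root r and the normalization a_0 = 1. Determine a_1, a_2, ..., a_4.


Write in Frobenius form y'' + (p(x)/x) y' + (q(x)/x^2) y = 0:
  p(x) = -2/3,  q(x) = x^2 + 4x - 4.
Indicial equation: r(r-1) + (-2/3) r + (-4) = 0 -> roots r_1 = 3, r_2 = -4/3.
Take r = r_1 = 3. Let y(x) = x^r sum_{n>=0} a_n x^n with a_0 = 1.
Substitute y = x^r sum a_n x^n and match x^{r+n}. The recurrence is
  D(n) a_n + 4 a_{n-1} + 1 a_{n-2} = 0,  where D(n) = (r+n)(r+n-1) + (-2/3)(r+n) + (-4).
  a_n = [-4 a_{n-1} - 1 a_{n-2}] / D(n).
Since the indicial polynomial factors as (r - r_1)(r - r_2), D(n) = (r_1 + n - r_1)(r_1 + n - r_2) = n(n + 13/3).
Evaluating step by step (a_0 = 1):
  n = 1: D(1) = 1(1 + 13/3) = 16/3; numerator = -4(1) = -4; a_1 = (-4)/(16/3) = -3/4
  n = 2: D(2) = 2(2 + 13/3) = 38/3; numerator = -4(-3/4) - 1(1) = 2; a_2 = (2)/(38/3) = 3/19
  n = 3: D(3) = 3(3 + 13/3) = 22; numerator = -4(3/19) - 1(-3/4) = 9/76; a_3 = (9/76)/(22) = 9/1672
  n = 4: D(4) = 4(4 + 13/3) = 100/3; numerator = -4(9/1672) - 1(3/19) = -75/418; a_4 = (-75/418)/(100/3) = -9/1672

r = 3; a_0 = 1; a_1 = -3/4; a_2 = 3/19; a_3 = 9/1672; a_4 = -9/1672


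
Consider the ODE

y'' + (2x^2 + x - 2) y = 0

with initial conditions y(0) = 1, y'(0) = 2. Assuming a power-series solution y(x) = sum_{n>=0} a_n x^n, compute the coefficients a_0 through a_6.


Ansatz: y(x) = sum_{n>=0} a_n x^n, so y'(x) = sum_{n>=1} n a_n x^(n-1) and y''(x) = sum_{n>=2} n(n-1) a_n x^(n-2).
Substitute into P(x) y'' + Q(x) y' + R(x) y = 0 with P(x) = 1, Q(x) = 0, R(x) = 2x^2 + x - 2, and match powers of x.
Initial conditions: a_0 = 1, a_1 = 2.
Setting the coefficient of each power of x to zero and solving order by order (substituting the coefficients already found):
  x^0: 2 a_2 - 2 a_0 = 0  ->  2 a_2 = 2 a_0 = 2  ->  a_2 = 1
  x^1: 6 a_3 - 2 a_1 + a_0 = 0  ->  6 a_3 = 2 a_1 - a_0 = 3  ->  a_3 = 1/2
  x^2: 12 a_4 - 2 a_2 + a_1 + 2 a_0 = 0  ->  12 a_4 = 2 a_2 - a_1 - 2 a_0 = -2  ->  a_4 = -1/6
  x^3: 20 a_5 - 2 a_3 + a_2 + 2 a_1 = 0  ->  20 a_5 = 2 a_3 - a_2 - 2 a_1 = -4  ->  a_5 = -1/5
  x^4: 30 a_6 - 2 a_4 + a_3 + 2 a_2 = 0  ->  30 a_6 = 2 a_4 - a_3 - 2 a_2 = -17/6  ->  a_6 = -17/180
Truncated series: y(x) = 1 + 2 x + x^2 + (1/2) x^3 - (1/6) x^4 - (1/5) x^5 - (17/180) x^6 + O(x^7).

a_0 = 1; a_1 = 2; a_2 = 1; a_3 = 1/2; a_4 = -1/6; a_5 = -1/5; a_6 = -17/180


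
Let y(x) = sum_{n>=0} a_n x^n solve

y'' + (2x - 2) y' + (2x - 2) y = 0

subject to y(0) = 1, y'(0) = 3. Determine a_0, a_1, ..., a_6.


Ansatz: y(x) = sum_{n>=0} a_n x^n, so y'(x) = sum_{n>=1} n a_n x^(n-1) and y''(x) = sum_{n>=2} n(n-1) a_n x^(n-2).
Substitute into P(x) y'' + Q(x) y' + R(x) y = 0 with P(x) = 1, Q(x) = 2x - 2, R(x) = 2x - 2, and match powers of x.
Initial conditions: a_0 = 1, a_1 = 3.
Setting the coefficient of each power of x to zero and solving order by order (substituting the coefficients already found):
  x^0: 2 a_2 - 2 a_1 - 2 a_0 = 0  ->  2 a_2 = 2 a_1 + 2 a_0 = 8  ->  a_2 = 4
  x^1: 6 a_3 - 4 a_2 + 2 a_0 = 0  ->  6 a_3 = 4 a_2 - 2 a_0 = 14  ->  a_3 = 7/3
  x^2: 12 a_4 - 6 a_3 + 2 a_2 + 2 a_1 = 0  ->  12 a_4 = 6 a_3 - 2 a_2 - 2 a_1 = 0  ->  a_4 = 0
  x^3: 20 a_5 - 8 a_4 + 4 a_3 + 2 a_2 = 0  ->  20 a_5 = 8 a_4 - 4 a_3 - 2 a_2 = -52/3  ->  a_5 = -13/15
  x^4: 30 a_6 - 10 a_5 + 6 a_4 + 2 a_3 = 0  ->  30 a_6 = 10 a_5 - 6 a_4 - 2 a_3 = -40/3  ->  a_6 = -4/9
Truncated series: y(x) = 1 + 3 x + 4 x^2 + (7/3) x^3 - (13/15) x^5 - (4/9) x^6 + O(x^7).

a_0 = 1; a_1 = 3; a_2 = 4; a_3 = 7/3; a_4 = 0; a_5 = -13/15; a_6 = -4/9


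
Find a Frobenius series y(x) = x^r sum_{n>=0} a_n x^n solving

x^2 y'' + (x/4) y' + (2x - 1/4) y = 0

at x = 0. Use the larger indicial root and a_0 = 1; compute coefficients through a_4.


Write in Frobenius form y'' + (p(x)/x) y' + (q(x)/x^2) y = 0:
  p(x) = 1/4,  q(x) = 2x - 1/4.
Indicial equation: r(r-1) + (1/4) r + (-1/4) = 0 -> roots r_1 = 1, r_2 = -1/4.
Take r = r_1 = 1. Let y(x) = x^r sum_{n>=0} a_n x^n with a_0 = 1.
Substitute y = x^r sum a_n x^n and match x^{r+n}. The recurrence is
  D(n) a_n + 2 a_{n-1} = 0,  where D(n) = (r+n)(r+n-1) + (1/4)(r+n) + (-1/4).
  a_n = -2 / D(n) * a_{n-1}.
Since the indicial polynomial factors as (r - r_1)(r - r_2), D(n) = (r_1 + n - r_1)(r_1 + n - r_2) = n(n + 5/4).
Evaluating step by step (a_0 = 1):
  n = 1: D(1) = 1(1 + 5/4) = 9/4; numerator = -2(1) = -2; a_1 = (-2)/(9/4) = -8/9
  n = 2: D(2) = 2(2 + 5/4) = 13/2; numerator = -2(-8/9) = 16/9; a_2 = (16/9)/(13/2) = 32/117
  n = 3: D(3) = 3(3 + 5/4) = 51/4; numerator = -2(32/117) = -64/117; a_3 = (-64/117)/(51/4) = -256/5967
  n = 4: D(4) = 4(4 + 5/4) = 21; numerator = -2(-256/5967) = 512/5967; a_4 = (512/5967)/(21) = 512/125307

r = 1; a_0 = 1; a_1 = -8/9; a_2 = 32/117; a_3 = -256/5967; a_4 = 512/125307


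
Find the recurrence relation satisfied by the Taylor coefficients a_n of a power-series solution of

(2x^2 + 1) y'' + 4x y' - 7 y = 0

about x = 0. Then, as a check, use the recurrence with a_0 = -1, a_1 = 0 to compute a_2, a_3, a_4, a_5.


Substitute y = sum_n a_n x^n.
(1 + 2 x^2) y'' contributes (n+2)(n+1) a_{n+2} + 2 n(n-1) a_n at x^n.
4 x y'(x) contributes 4 n a_n at x^n.
-7 y(x) contributes -7 a_n at x^n.
Matching x^n: (n+2)(n+1) a_{n+2} + (2 n(n-1) + 4 n - 7) a_n = 0.
Thus a_{n+2} = (-2 n(n-1) - 4 n + 7) / ((n+1)(n+2)) * a_n.

Check with a_0 = -1, a_1 = 0 (apply the recurrence for n = 0, 1, 2, 3): a_0 = -1, a_1 = 0, a_2 = -7/2, a_3 = 0, a_4 = 35/24, a_5 = 0.

a_(n+2) = (-2 n(n-1) - 4 n + 7) / ((n+1)(n+2)) * a_n; check: a_0 = -1, a_1 = 0, a_2 = -7/2, a_3 = 0, a_4 = 35/24, a_5 = 0


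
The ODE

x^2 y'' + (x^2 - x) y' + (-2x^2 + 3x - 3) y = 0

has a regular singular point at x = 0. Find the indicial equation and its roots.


Divide by x^2 to reach normal form y'' + P_1(x) y' + P_2(x) y = 0 with P_1(x) = 1 - 1/x and P_2(x) = -2 + 3/x - 3/x^2.
x = 0 is a singular point because the y'-coefficient 1 - 1/x has a pole at x = 0 and the y-coefficient -2 + 3/x - 3/x^2 has a pole at x = 0.
It is a regular singular point because x P_1(x) = p(x) = x - 1 and x^2 P_2(x) = q(x) = -2x^2 + 3x - 3 are polynomials, hence analytic at x = 0.
p(0) = -1,  q(0) = -3.
Indicial equation: r(r-1) + p(0) r + q(0) = 0, i.e. r^2 + (p(0) - 1) r + q(0) = 0, i.e. r^2 - 2 r - 3 = 0.
Discriminant: (-2)^2 - 4(-3) = 16, so r = (2 ± 4)/2.
Solving: r_1 = 3, r_2 = -1.

indicial: r^2 - 2 r - 3 = 0; roots r_1 = 3, r_2 = -1


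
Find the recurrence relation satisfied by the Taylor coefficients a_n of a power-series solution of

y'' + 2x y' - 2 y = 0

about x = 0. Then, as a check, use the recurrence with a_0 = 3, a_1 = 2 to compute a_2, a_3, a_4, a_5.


Substitute y = sum_n a_n x^n.
y''(x) has coefficient (n+2)(n+1) a_{n+2} at x^n;
2 x y'(x) has coefficient 2 n a_n at x^n (shift);
-2 y(x) has coefficient -2 a_n at x^n.
Matching x^n: (n+2)(n+1) a_{n+2} + (2n - 2) a_n = 0.
Thus a_{n+2} = (-2n + 2) / ((n+1)(n+2)) * a_n.

Check with a_0 = 3, a_1 = 2 (apply the recurrence for n = 0, 1, 2, 3): a_0 = 3, a_1 = 2, a_2 = 3, a_3 = 0, a_4 = -1/2, a_5 = 0.

a_(n+2) = (-2n + 2) / ((n+1)(n+2)) * a_n; check: a_0 = 3, a_1 = 2, a_2 = 3, a_3 = 0, a_4 = -1/2, a_5 = 0


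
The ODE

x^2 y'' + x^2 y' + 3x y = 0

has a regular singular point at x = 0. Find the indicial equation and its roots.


Divide by x^2 to reach normal form y'' + P_1(x) y' + P_2(x) y = 0 with P_1(x) = 1 and P_2(x) = 3/x.
x = 0 is a singular point because the y-coefficient 3/x has a pole at x = 0.
It is a regular singular point because x P_1(x) = p(x) = x and x^2 P_2(x) = q(x) = 3x are polynomials, hence analytic at x = 0.
p(0) = 0,  q(0) = 0.
Indicial equation: r(r-1) + p(0) r + q(0) = 0, i.e. r^2 + (p(0) - 1) r + q(0) = 0, i.e. r^2 - 1 r = 0.
Discriminant: (-1)^2 - 4(0) = 1, so r = (1 ± 1)/2.
Solving: r_1 = 1, r_2 = 0.

indicial: r^2 - 1 r = 0; roots r_1 = 1, r_2 = 0


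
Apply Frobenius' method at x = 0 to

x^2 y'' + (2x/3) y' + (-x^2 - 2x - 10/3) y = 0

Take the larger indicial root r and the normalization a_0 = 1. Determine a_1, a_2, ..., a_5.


Write in Frobenius form y'' + (p(x)/x) y' + (q(x)/x^2) y = 0:
  p(x) = 2/3,  q(x) = -x^2 - 2x - 10/3.
Indicial equation: r(r-1) + (2/3) r + (-10/3) = 0 -> roots r_1 = 2, r_2 = -5/3.
Take r = r_1 = 2. Let y(x) = x^r sum_{n>=0} a_n x^n with a_0 = 1.
Substitute y = x^r sum a_n x^n and match x^{r+n}. The recurrence is
  D(n) a_n - 2 a_{n-1} - 1 a_{n-2} = 0,  where D(n) = (r+n)(r+n-1) + (2/3)(r+n) + (-10/3).
  a_n = [2 a_{n-1} + 1 a_{n-2}] / D(n).
Since the indicial polynomial factors as (r - r_1)(r - r_2), D(n) = (r_1 + n - r_1)(r_1 + n - r_2) = n(n + 11/3).
Evaluating step by step (a_0 = 1):
  n = 1: D(1) = 1(1 + 11/3) = 14/3; numerator = 2(1) = 2; a_1 = (2)/(14/3) = 3/7
  n = 2: D(2) = 2(2 + 11/3) = 34/3; numerator = 2(3/7) + 1(1) = 13/7; a_2 = (13/7)/(34/3) = 39/238
  n = 3: D(3) = 3(3 + 11/3) = 20; numerator = 2(39/238) + 1(3/7) = 90/119; a_3 = (90/119)/(20) = 9/238
  n = 4: D(4) = 4(4 + 11/3) = 92/3; numerator = 2(9/238) + 1(39/238) = 57/238; a_4 = (57/238)/(92/3) = 171/21896
  n = 5: D(5) = 5(5 + 11/3) = 130/3; numerator = 2(171/21896) + 1(9/238) = 585/10948; a_5 = (585/10948)/(130/3) = 27/21896

r = 2; a_0 = 1; a_1 = 3/7; a_2 = 39/238; a_3 = 9/238; a_4 = 171/21896; a_5 = 27/21896


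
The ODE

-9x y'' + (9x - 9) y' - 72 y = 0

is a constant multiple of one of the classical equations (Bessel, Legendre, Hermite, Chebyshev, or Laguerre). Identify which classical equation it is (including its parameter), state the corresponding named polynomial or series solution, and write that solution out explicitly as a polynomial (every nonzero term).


All three coefficients share the factor -9; dividing through by -9 gives  x y'' + (1 - x) y' + 8 y = 0.
This matches the Laguerre equation x y'' + (1 - x) y' + n y = 0 with n = 8; the polynomial solution is L_8(x).
With y = sum_k a_k x^k, matching x^k gives (k+1)k a_{k+1} + (k+1) a_{k+1} - k a_k + n a_k = 0, i.e. (k+1)^2 a_{k+1} = (k - n) a_k = (k - 8) a_k. The right side vanishes at k = 8, so the series terminates at degree 8.
Standard normalization L_n(0) = 1 gives a_0 = 1. Work upward with a_{k+1} = (k - 8) a_k / (k+1)^2:
  a_1 = (0 - 8)(1) / 1^2 = -8/1 = -8
  a_2 = (1 - 8)(-8) / 2^2 = 56/4 = 14
  a_3 = (2 - 8)(14) / 3^2 = -84/9 = -28/3
  a_4 = (3 - 8)(-28/3) / 4^2 = (140/3)/16 = 35/12
  a_5 = (4 - 8)(35/12) / 5^2 = (-35/3)/25 = -7/15
  a_6 = (5 - 8)(-7/15) / 6^2 = (7/5)/36 = 7/180
  a_7 = (6 - 8)(7/180) / 7^2 = (-7/90)/49 = -1/630
  a_8 = (7 - 8)(-1/630) / 8^2 = (1/630)/64 = 1/40320
Hence L_8(x) = x^8/40320 - x^7/630 + 7 x^6/180 - 7 x^5/15 + 35 x^4/12 - 28 x^3/3 + 14 x^2 - 8 x + 1.

L_8(x); series = x^8/40320 - x^7/630 + 7 x^6/180 - 7 x^5/15 + 35 x^4/12 - 28 x^3/3 + 14 x^2 - 8 x + 1


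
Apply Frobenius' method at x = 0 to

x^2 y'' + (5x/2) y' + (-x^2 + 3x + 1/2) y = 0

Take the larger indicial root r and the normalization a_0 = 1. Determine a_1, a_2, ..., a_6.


Write in Frobenius form y'' + (p(x)/x) y' + (q(x)/x^2) y = 0:
  p(x) = 5/2,  q(x) = -x^2 + 3x + 1/2.
Indicial equation: r(r-1) + (5/2) r + (1/2) = 0 -> roots r_1 = -1/2, r_2 = -1.
Take r = r_1 = -1/2. Let y(x) = x^r sum_{n>=0} a_n x^n with a_0 = 1.
Substitute y = x^r sum a_n x^n and match x^{r+n}. The recurrence is
  D(n) a_n + 3 a_{n-1} - 1 a_{n-2} = 0,  where D(n) = (r+n)(r+n-1) + (5/2)(r+n) + (1/2).
  a_n = [-3 a_{n-1} + 1 a_{n-2}] / D(n).
Since the indicial polynomial factors as (r - r_1)(r - r_2), D(n) = (r_1 + n - r_1)(r_1 + n - r_2) = n(n + 1/2).
Evaluating step by step (a_0 = 1):
  n = 1: D(1) = 1(1 + 1/2) = 3/2; numerator = -3(1) = -3; a_1 = (-3)/(3/2) = -2
  n = 2: D(2) = 2(2 + 1/2) = 5; numerator = -3(-2) + 1(1) = 7; a_2 = (7)/(5) = 7/5
  n = 3: D(3) = 3(3 + 1/2) = 21/2; numerator = -3(7/5) + 1(-2) = -31/5; a_3 = (-31/5)/(21/2) = -62/105
  n = 4: D(4) = 4(4 + 1/2) = 18; numerator = -3(-62/105) + 1(7/5) = 111/35; a_4 = (111/35)/(18) = 37/210
  n = 5: D(5) = 5(5 + 1/2) = 55/2; numerator = -3(37/210) + 1(-62/105) = -47/42; a_5 = (-47/42)/(55/2) = -47/1155
  n = 6: D(6) = 6(6 + 1/2) = 39; numerator = -3(-47/1155) + 1(37/210) = 689/2310; a_6 = (689/2310)/(39) = 53/6930

r = -1/2; a_0 = 1; a_1 = -2; a_2 = 7/5; a_3 = -62/105; a_4 = 37/210; a_5 = -47/1155; a_6 = 53/6930


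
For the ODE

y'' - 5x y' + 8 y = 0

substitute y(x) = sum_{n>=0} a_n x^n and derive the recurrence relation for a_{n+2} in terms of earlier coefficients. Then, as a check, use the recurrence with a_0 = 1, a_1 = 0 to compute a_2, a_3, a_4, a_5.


Substitute y = sum_n a_n x^n.
y''(x) has coefficient (n+2)(n+1) a_{n+2} at x^n;
-5 x y'(x) has coefficient -5 n a_n at x^n (shift);
8 y(x) has coefficient 8 a_n at x^n.
Matching x^n: (n+2)(n+1) a_{n+2} + (-5n + 8) a_n = 0.
Thus a_{n+2} = (5n - 8) / ((n+1)(n+2)) * a_n.

Check with a_0 = 1, a_1 = 0 (apply the recurrence for n = 0, 1, 2, 3): a_0 = 1, a_1 = 0, a_2 = -4, a_3 = 0, a_4 = -2/3, a_5 = 0.

a_(n+2) = (5n - 8) / ((n+1)(n+2)) * a_n; check: a_0 = 1, a_1 = 0, a_2 = -4, a_3 = 0, a_4 = -2/3, a_5 = 0


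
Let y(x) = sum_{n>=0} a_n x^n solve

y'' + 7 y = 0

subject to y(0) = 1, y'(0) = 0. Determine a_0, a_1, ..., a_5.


Ansatz: y(x) = sum_{n>=0} a_n x^n, so y'(x) = sum_{n>=1} n a_n x^(n-1) and y''(x) = sum_{n>=2} n(n-1) a_n x^(n-2).
Substitute into P(x) y'' + Q(x) y' + R(x) y = 0 with P(x) = 1, Q(x) = 0, R(x) = 7, and match powers of x.
Initial conditions: a_0 = 1, a_1 = 0.
Setting the coefficient of each power of x to zero and solving order by order (substituting the coefficients already found):
  x^0: 2 a_2 + 7 a_0 = 0  ->  2 a_2 = -7 a_0 = -7  ->  a_2 = -7/2
  x^1: 6 a_3 + 7 a_1 = 0  ->  6 a_3 = -7 a_1 = 0  ->  a_3 = 0
  x^2: 12 a_4 + 7 a_2 = 0  ->  12 a_4 = -7 a_2 = 49/2  ->  a_4 = 49/24
  x^3: 20 a_5 + 7 a_3 = 0  ->  20 a_5 = -7 a_3 = 0  ->  a_5 = 0
Truncated series: y(x) = 1 - (7/2) x^2 + (49/24) x^4 + O(x^6).

a_0 = 1; a_1 = 0; a_2 = -7/2; a_3 = 0; a_4 = 49/24; a_5 = 0


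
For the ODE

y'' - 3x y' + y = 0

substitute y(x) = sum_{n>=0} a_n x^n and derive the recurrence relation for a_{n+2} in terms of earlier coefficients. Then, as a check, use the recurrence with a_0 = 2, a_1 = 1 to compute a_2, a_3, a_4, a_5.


Substitute y = sum_n a_n x^n.
y''(x) has coefficient (n+2)(n+1) a_{n+2} at x^n;
-3 x y'(x) has coefficient -3 n a_n at x^n (shift);
y(x) has coefficient 1 a_n at x^n.
Matching x^n: (n+2)(n+1) a_{n+2} + (-3n + 1) a_n = 0.
Thus a_{n+2} = (3n - 1) / ((n+1)(n+2)) * a_n.

Check with a_0 = 2, a_1 = 1 (apply the recurrence for n = 0, 1, 2, 3): a_0 = 2, a_1 = 1, a_2 = -1, a_3 = 1/3, a_4 = -5/12, a_5 = 2/15.

a_(n+2) = (3n - 1) / ((n+1)(n+2)) * a_n; check: a_0 = 2, a_1 = 1, a_2 = -1, a_3 = 1/3, a_4 = -5/12, a_5 = 2/15


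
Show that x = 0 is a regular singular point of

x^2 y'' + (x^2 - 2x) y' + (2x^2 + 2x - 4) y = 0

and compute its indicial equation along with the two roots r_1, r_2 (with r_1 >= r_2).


Divide by x^2 to reach normal form y'' + P_1(x) y' + P_2(x) y = 0 with P_1(x) = 1 - 2/x and P_2(x) = 2 + 2/x - 4/x^2.
x = 0 is a singular point because the y'-coefficient 1 - 2/x has a pole at x = 0 and the y-coefficient 2 + 2/x - 4/x^2 has a pole at x = 0.
It is a regular singular point because x P_1(x) = p(x) = x - 2 and x^2 P_2(x) = q(x) = 2x^2 + 2x - 4 are polynomials, hence analytic at x = 0.
p(0) = -2,  q(0) = -4.
Indicial equation: r(r-1) + p(0) r + q(0) = 0, i.e. r^2 + (p(0) - 1) r + q(0) = 0, i.e. r^2 - 3 r - 4 = 0.
Discriminant: (-3)^2 - 4(-4) = 25, so r = (3 ± 5)/2.
Solving: r_1 = 4, r_2 = -1.

indicial: r^2 - 3 r - 4 = 0; roots r_1 = 4, r_2 = -1


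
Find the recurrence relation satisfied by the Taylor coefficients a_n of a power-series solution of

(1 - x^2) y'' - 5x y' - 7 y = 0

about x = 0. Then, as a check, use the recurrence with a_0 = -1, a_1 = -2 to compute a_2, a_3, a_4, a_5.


Substitute y = sum_n a_n x^n.
(1 - 1 x^2) y'' contributes (n+2)(n+1) a_{n+2} - n(n-1) a_n at x^n.
-5 x y'(x) contributes -5 n a_n at x^n.
-7 y(x) contributes -7 a_n at x^n.
Matching x^n: (n+2)(n+1) a_{n+2} + (-n(n-1) - 5 n - 7) a_n = 0.
Thus a_{n+2} = (n(n-1) + 5 n + 7) / ((n+1)(n+2)) * a_n.

Check with a_0 = -1, a_1 = -2 (apply the recurrence for n = 0, 1, 2, 3): a_0 = -1, a_1 = -2, a_2 = -7/2, a_3 = -4, a_4 = -133/24, a_5 = -28/5.

a_(n+2) = (n(n-1) + 5 n + 7) / ((n+1)(n+2)) * a_n; check: a_0 = -1, a_1 = -2, a_2 = -7/2, a_3 = -4, a_4 = -133/24, a_5 = -28/5


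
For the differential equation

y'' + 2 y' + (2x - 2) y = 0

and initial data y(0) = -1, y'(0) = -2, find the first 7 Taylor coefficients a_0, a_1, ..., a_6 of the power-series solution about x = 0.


Ansatz: y(x) = sum_{n>=0} a_n x^n, so y'(x) = sum_{n>=1} n a_n x^(n-1) and y''(x) = sum_{n>=2} n(n-1) a_n x^(n-2).
Substitute into P(x) y'' + Q(x) y' + R(x) y = 0 with P(x) = 1, Q(x) = 2, R(x) = 2x - 2, and match powers of x.
Initial conditions: a_0 = -1, a_1 = -2.
Setting the coefficient of each power of x to zero and solving order by order (substituting the coefficients already found):
  x^0: 2 a_2 + 2 a_1 - 2 a_0 = 0  ->  2 a_2 = -2 a_1 + 2 a_0 = 2  ->  a_2 = 1
  x^1: 6 a_3 + 4 a_2 - 2 a_1 + 2 a_0 = 0  ->  6 a_3 = -4 a_2 + 2 a_1 - 2 a_0 = -6  ->  a_3 = -1
  x^2: 12 a_4 + 6 a_3 - 2 a_2 + 2 a_1 = 0  ->  12 a_4 = -6 a_3 + 2 a_2 - 2 a_1 = 12  ->  a_4 = 1
  x^3: 20 a_5 + 8 a_4 - 2 a_3 + 2 a_2 = 0  ->  20 a_5 = -8 a_4 + 2 a_3 - 2 a_2 = -12  ->  a_5 = -3/5
  x^4: 30 a_6 + 10 a_5 - 2 a_4 + 2 a_3 = 0  ->  30 a_6 = -10 a_5 + 2 a_4 - 2 a_3 = 10  ->  a_6 = 1/3
Truncated series: y(x) = -1 - 2 x + x^2 - x^3 + x^4 - (3/5) x^5 + (1/3) x^6 + O(x^7).

a_0 = -1; a_1 = -2; a_2 = 1; a_3 = -1; a_4 = 1; a_5 = -3/5; a_6 = 1/3


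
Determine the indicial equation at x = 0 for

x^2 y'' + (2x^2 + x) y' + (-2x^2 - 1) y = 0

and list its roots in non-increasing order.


Divide by x^2 to reach normal form y'' + P_1(x) y' + P_2(x) y = 0 with P_1(x) = 2 + 1/x and P_2(x) = -2 - 1/x^2.
x = 0 is a singular point because the y'-coefficient 2 + 1/x has a pole at x = 0 and the y-coefficient -2 - 1/x^2 has a pole at x = 0.
It is a regular singular point because x P_1(x) = p(x) = 2x + 1 and x^2 P_2(x) = q(x) = -2x^2 - 1 are polynomials, hence analytic at x = 0.
p(0) = 1,  q(0) = -1.
Indicial equation: r(r-1) + p(0) r + q(0) = 0, i.e. r^2 + (p(0) - 1) r + q(0) = 0, i.e. r^2 - 1 = 0.
Discriminant: (0)^2 - 4(-1) = 4, so r = (0 ± 2)/2.
Solving: r_1 = 1, r_2 = -1.

indicial: r^2 - 1 = 0; roots r_1 = 1, r_2 = -1


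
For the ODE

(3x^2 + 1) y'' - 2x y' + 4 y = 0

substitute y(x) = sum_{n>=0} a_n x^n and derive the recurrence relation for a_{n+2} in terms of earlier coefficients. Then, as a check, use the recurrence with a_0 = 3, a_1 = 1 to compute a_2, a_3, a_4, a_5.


Substitute y = sum_n a_n x^n.
(1 + 3 x^2) y'' contributes (n+2)(n+1) a_{n+2} + 3 n(n-1) a_n at x^n.
-2 x y'(x) contributes -2 n a_n at x^n.
4 y(x) contributes 4 a_n at x^n.
Matching x^n: (n+2)(n+1) a_{n+2} + (3 n(n-1) - 2 n + 4) a_n = 0.
Thus a_{n+2} = (-3 n(n-1) + 2 n - 4) / ((n+1)(n+2)) * a_n.

Check with a_0 = 3, a_1 = 1 (apply the recurrence for n = 0, 1, 2, 3): a_0 = 3, a_1 = 1, a_2 = -6, a_3 = -1/3, a_4 = 3, a_5 = 4/15.

a_(n+2) = (-3 n(n-1) + 2 n - 4) / ((n+1)(n+2)) * a_n; check: a_0 = 3, a_1 = 1, a_2 = -6, a_3 = -1/3, a_4 = 3, a_5 = 4/15


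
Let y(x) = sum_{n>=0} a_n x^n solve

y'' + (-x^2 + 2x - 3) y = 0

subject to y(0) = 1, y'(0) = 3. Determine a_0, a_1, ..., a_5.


Ansatz: y(x) = sum_{n>=0} a_n x^n, so y'(x) = sum_{n>=1} n a_n x^(n-1) and y''(x) = sum_{n>=2} n(n-1) a_n x^(n-2).
Substitute into P(x) y'' + Q(x) y' + R(x) y = 0 with P(x) = 1, Q(x) = 0, R(x) = -x^2 + 2x - 3, and match powers of x.
Initial conditions: a_0 = 1, a_1 = 3.
Setting the coefficient of each power of x to zero and solving order by order (substituting the coefficients already found):
  x^0: 2 a_2 - 3 a_0 = 0  ->  2 a_2 = 3 a_0 = 3  ->  a_2 = 3/2
  x^1: 6 a_3 - 3 a_1 + 2 a_0 = 0  ->  6 a_3 = 3 a_1 - 2 a_0 = 7  ->  a_3 = 7/6
  x^2: 12 a_4 - 3 a_2 + 2 a_1 - a_0 = 0  ->  12 a_4 = 3 a_2 - 2 a_1 + a_0 = -1/2  ->  a_4 = -1/24
  x^3: 20 a_5 - 3 a_3 + 2 a_2 - a_1 = 0  ->  20 a_5 = 3 a_3 - 2 a_2 + a_1 = 7/2  ->  a_5 = 7/40
Truncated series: y(x) = 1 + 3 x + (3/2) x^2 + (7/6) x^3 - (1/24) x^4 + (7/40) x^5 + O(x^6).

a_0 = 1; a_1 = 3; a_2 = 3/2; a_3 = 7/6; a_4 = -1/24; a_5 = 7/40


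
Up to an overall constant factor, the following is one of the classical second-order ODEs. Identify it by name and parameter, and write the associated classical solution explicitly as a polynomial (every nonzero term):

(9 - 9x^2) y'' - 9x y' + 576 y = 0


All three coefficients share the factor 9; dividing through by 9 gives  (1 - x^2) y'' - x y' + 64 y = 0.
This matches the Chebyshev equation (1 - x^2) y'' - x y' + n^2 y = 0 (note the -x y' term, not -2x y') with n^2 = 64, so n = 8; the polynomial solution is T_8(x).
With y = sum_k a_k x^k, matching x^k gives (k+2)(k+1) a_{k+2} = (k^2 - n^2) a_k = (k - 8)(k + 8) a_k. The right side vanishes at k = 8, so the series with the parity of 8 terminates at degree 8.
Standard normalization: leading coefficient of T_n is 2^(n-1), so a_8 = 2^7 = 128. Work downward with a_k = (k+1)(k+2) a_{k+2} / ((k - 8)(k + 8)):
  a_6 = (7)(8)(128) / ((6 - 8)(6 + 8)) = 7168/(-28) = -256
  a_4 = (5)(6)(-256) / ((4 - 8)(4 + 8)) = -7680/(-48) = 160
  a_2 = (3)(4)(160) / ((2 - 8)(2 + 8)) = 1920/(-60) = -32
  a_0 = (1)(2)(-32) / ((0 - 8)(0 + 8)) = -64/(-64) = 1
Hence T_8(x) = 128 x^8 - 256 x^6 + 160 x^4 - 32 x^2 + 1.

T_8(x); series = 128 x^8 - 256 x^6 + 160 x^4 - 32 x^2 + 1


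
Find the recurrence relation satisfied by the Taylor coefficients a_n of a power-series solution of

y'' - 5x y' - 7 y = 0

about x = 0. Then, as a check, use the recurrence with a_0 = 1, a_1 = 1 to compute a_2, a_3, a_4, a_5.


Substitute y = sum_n a_n x^n.
y''(x) has coefficient (n+2)(n+1) a_{n+2} at x^n;
-5 x y'(x) has coefficient -5 n a_n at x^n (shift);
-7 y(x) has coefficient -7 a_n at x^n.
Matching x^n: (n+2)(n+1) a_{n+2} + (-5n - 7) a_n = 0.
Thus a_{n+2} = (5n + 7) / ((n+1)(n+2)) * a_n.

Check with a_0 = 1, a_1 = 1 (apply the recurrence for n = 0, 1, 2, 3): a_0 = 1, a_1 = 1, a_2 = 7/2, a_3 = 2, a_4 = 119/24, a_5 = 11/5.

a_(n+2) = (5n + 7) / ((n+1)(n+2)) * a_n; check: a_0 = 1, a_1 = 1, a_2 = 7/2, a_3 = 2, a_4 = 119/24, a_5 = 11/5


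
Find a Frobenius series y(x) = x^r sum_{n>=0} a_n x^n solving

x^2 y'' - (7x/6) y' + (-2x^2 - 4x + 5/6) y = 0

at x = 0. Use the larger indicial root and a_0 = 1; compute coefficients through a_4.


Write in Frobenius form y'' + (p(x)/x) y' + (q(x)/x^2) y = 0:
  p(x) = -7/6,  q(x) = -2x^2 - 4x + 5/6.
Indicial equation: r(r-1) + (-7/6) r + (5/6) = 0 -> roots r_1 = 5/3, r_2 = 1/2.
Take r = r_1 = 5/3. Let y(x) = x^r sum_{n>=0} a_n x^n with a_0 = 1.
Substitute y = x^r sum a_n x^n and match x^{r+n}. The recurrence is
  D(n) a_n - 4 a_{n-1} - 2 a_{n-2} = 0,  where D(n) = (r+n)(r+n-1) + (-7/6)(r+n) + (5/6).
  a_n = [4 a_{n-1} + 2 a_{n-2}] / D(n).
Since the indicial polynomial factors as (r - r_1)(r - r_2), D(n) = (r_1 + n - r_1)(r_1 + n - r_2) = n(n + 7/6).
Evaluating step by step (a_0 = 1):
  n = 1: D(1) = 1(1 + 7/6) = 13/6; numerator = 4(1) = 4; a_1 = (4)/(13/6) = 24/13
  n = 2: D(2) = 2(2 + 7/6) = 19/3; numerator = 4(24/13) + 2(1) = 122/13; a_2 = (122/13)/(19/3) = 366/247
  n = 3: D(3) = 3(3 + 7/6) = 25/2; numerator = 4(366/247) + 2(24/13) = 2376/247; a_3 = (2376/247)/(25/2) = 4752/6175
  n = 4: D(4) = 4(4 + 7/6) = 62/3; numerator = 4(4752/6175) + 2(366/247) = 37308/6175; a_4 = (37308/6175)/(62/3) = 55962/191425

r = 5/3; a_0 = 1; a_1 = 24/13; a_2 = 366/247; a_3 = 4752/6175; a_4 = 55962/191425


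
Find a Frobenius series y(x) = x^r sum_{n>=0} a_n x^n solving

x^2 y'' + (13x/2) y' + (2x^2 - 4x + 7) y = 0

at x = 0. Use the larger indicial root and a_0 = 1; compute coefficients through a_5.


Write in Frobenius form y'' + (p(x)/x) y' + (q(x)/x^2) y = 0:
  p(x) = 13/2,  q(x) = 2x^2 - 4x + 7.
Indicial equation: r(r-1) + (13/2) r + (7) = 0 -> roots r_1 = -2, r_2 = -7/2.
Take r = r_1 = -2. Let y(x) = x^r sum_{n>=0} a_n x^n with a_0 = 1.
Substitute y = x^r sum a_n x^n and match x^{r+n}. The recurrence is
  D(n) a_n - 4 a_{n-1} + 2 a_{n-2} = 0,  where D(n) = (r+n)(r+n-1) + (13/2)(r+n) + (7).
  a_n = [4 a_{n-1} - 2 a_{n-2}] / D(n).
Since the indicial polynomial factors as (r - r_1)(r - r_2), D(n) = (r_1 + n - r_1)(r_1 + n - r_2) = n(n + 3/2).
Evaluating step by step (a_0 = 1):
  n = 1: D(1) = 1(1 + 3/2) = 5/2; numerator = 4(1) = 4; a_1 = (4)/(5/2) = 8/5
  n = 2: D(2) = 2(2 + 3/2) = 7; numerator = 4(8/5) - 2(1) = 22/5; a_2 = (22/5)/(7) = 22/35
  n = 3: D(3) = 3(3 + 3/2) = 27/2; numerator = 4(22/35) - 2(8/5) = -24/35; a_3 = (-24/35)/(27/2) = -16/315
  n = 4: D(4) = 4(4 + 3/2) = 22; numerator = 4(-16/315) - 2(22/35) = -92/63; a_4 = (-92/63)/(22) = -46/693
  n = 5: D(5) = 5(5 + 3/2) = 65/2; numerator = 4(-46/693) - 2(-16/315) = -568/3465; a_5 = (-568/3465)/(65/2) = -1136/225225

r = -2; a_0 = 1; a_1 = 8/5; a_2 = 22/35; a_3 = -16/315; a_4 = -46/693; a_5 = -1136/225225


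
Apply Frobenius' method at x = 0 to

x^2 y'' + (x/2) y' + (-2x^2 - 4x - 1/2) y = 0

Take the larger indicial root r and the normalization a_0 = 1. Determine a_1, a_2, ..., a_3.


Write in Frobenius form y'' + (p(x)/x) y' + (q(x)/x^2) y = 0:
  p(x) = 1/2,  q(x) = -2x^2 - 4x - 1/2.
Indicial equation: r(r-1) + (1/2) r + (-1/2) = 0 -> roots r_1 = 1, r_2 = -1/2.
Take r = r_1 = 1. Let y(x) = x^r sum_{n>=0} a_n x^n with a_0 = 1.
Substitute y = x^r sum a_n x^n and match x^{r+n}. The recurrence is
  D(n) a_n - 4 a_{n-1} - 2 a_{n-2} = 0,  where D(n) = (r+n)(r+n-1) + (1/2)(r+n) + (-1/2).
  a_n = [4 a_{n-1} + 2 a_{n-2}] / D(n).
Since the indicial polynomial factors as (r - r_1)(r - r_2), D(n) = (r_1 + n - r_1)(r_1 + n - r_2) = n(n + 3/2).
Evaluating step by step (a_0 = 1):
  n = 1: D(1) = 1(1 + 3/2) = 5/2; numerator = 4(1) = 4; a_1 = (4)/(5/2) = 8/5
  n = 2: D(2) = 2(2 + 3/2) = 7; numerator = 4(8/5) + 2(1) = 42/5; a_2 = (42/5)/(7) = 6/5
  n = 3: D(3) = 3(3 + 3/2) = 27/2; numerator = 4(6/5) + 2(8/5) = 8; a_3 = (8)/(27/2) = 16/27

r = 1; a_0 = 1; a_1 = 8/5; a_2 = 6/5; a_3 = 16/27


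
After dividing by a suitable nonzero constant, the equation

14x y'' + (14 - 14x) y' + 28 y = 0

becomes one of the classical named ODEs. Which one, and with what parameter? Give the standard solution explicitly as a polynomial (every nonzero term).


All three coefficients share the factor 14; dividing through by 14 gives  x y'' + (1 - x) y' + 2 y = 0.
This matches the Laguerre equation x y'' + (1 - x) y' + n y = 0 with n = 2; the polynomial solution is L_2(x).
With y = sum_k a_k x^k, matching x^k gives (k+1)k a_{k+1} + (k+1) a_{k+1} - k a_k + n a_k = 0, i.e. (k+1)^2 a_{k+1} = (k - n) a_k = (k - 2) a_k. The right side vanishes at k = 2, so the series terminates at degree 2.
Standard normalization L_n(0) = 1 gives a_0 = 1. Work upward with a_{k+1} = (k - 2) a_k / (k+1)^2:
  a_1 = (0 - 2)(1) / 1^2 = -2/1 = -2
  a_2 = (1 - 2)(-2) / 2^2 = 2/4 = 1/2
Hence L_2(x) = x^2/2 - 2 x + 1.

L_2(x); series = x^2/2 - 2 x + 1


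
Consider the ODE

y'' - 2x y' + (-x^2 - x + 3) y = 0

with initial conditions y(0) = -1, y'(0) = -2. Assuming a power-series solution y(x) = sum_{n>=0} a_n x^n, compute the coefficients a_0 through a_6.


Ansatz: y(x) = sum_{n>=0} a_n x^n, so y'(x) = sum_{n>=1} n a_n x^(n-1) and y''(x) = sum_{n>=2} n(n-1) a_n x^(n-2).
Substitute into P(x) y'' + Q(x) y' + R(x) y = 0 with P(x) = 1, Q(x) = -2x, R(x) = -x^2 - x + 3, and match powers of x.
Initial conditions: a_0 = -1, a_1 = -2.
Setting the coefficient of each power of x to zero and solving order by order (substituting the coefficients already found):
  x^0: 2 a_2 + 3 a_0 = 0  ->  2 a_2 = -3 a_0 = 3  ->  a_2 = 3/2
  x^1: 6 a_3 + a_1 - a_0 = 0  ->  6 a_3 = -a_1 + a_0 = 1  ->  a_3 = 1/6
  x^2: 12 a_4 - a_2 - a_1 - a_0 = 0  ->  12 a_4 = a_2 + a_1 + a_0 = -3/2  ->  a_4 = -1/8
  x^3: 20 a_5 - 3 a_3 - a_2 - a_1 = 0  ->  20 a_5 = 3 a_3 + a_2 + a_1 = 0  ->  a_5 = 0
  x^4: 30 a_6 - 5 a_4 - a_3 - a_2 = 0  ->  30 a_6 = 5 a_4 + a_3 + a_2 = 25/24  ->  a_6 = 5/144
Truncated series: y(x) = -1 - 2 x + (3/2) x^2 + (1/6) x^3 - (1/8) x^4 + (5/144) x^6 + O(x^7).

a_0 = -1; a_1 = -2; a_2 = 3/2; a_3 = 1/6; a_4 = -1/8; a_5 = 0; a_6 = 5/144


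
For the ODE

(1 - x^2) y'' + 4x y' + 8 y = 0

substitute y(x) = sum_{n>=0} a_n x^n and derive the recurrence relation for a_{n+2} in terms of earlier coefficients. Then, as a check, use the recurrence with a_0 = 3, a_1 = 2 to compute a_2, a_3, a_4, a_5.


Substitute y = sum_n a_n x^n.
(1 - 1 x^2) y'' contributes (n+2)(n+1) a_{n+2} - n(n-1) a_n at x^n.
4 x y'(x) contributes 4 n a_n at x^n.
8 y(x) contributes 8 a_n at x^n.
Matching x^n: (n+2)(n+1) a_{n+2} + (-n(n-1) + 4 n + 8) a_n = 0.
Thus a_{n+2} = (n(n-1) - 4 n - 8) / ((n+1)(n+2)) * a_n.

Check with a_0 = 3, a_1 = 2 (apply the recurrence for n = 0, 1, 2, 3): a_0 = 3, a_1 = 2, a_2 = -12, a_3 = -4, a_4 = 14, a_5 = 14/5.

a_(n+2) = (n(n-1) - 4 n - 8) / ((n+1)(n+2)) * a_n; check: a_0 = 3, a_1 = 2, a_2 = -12, a_3 = -4, a_4 = 14, a_5 = 14/5


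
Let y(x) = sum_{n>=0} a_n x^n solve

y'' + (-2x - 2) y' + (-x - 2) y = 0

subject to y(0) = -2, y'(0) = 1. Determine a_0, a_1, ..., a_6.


Ansatz: y(x) = sum_{n>=0} a_n x^n, so y'(x) = sum_{n>=1} n a_n x^(n-1) and y''(x) = sum_{n>=2} n(n-1) a_n x^(n-2).
Substitute into P(x) y'' + Q(x) y' + R(x) y = 0 with P(x) = 1, Q(x) = -2x - 2, R(x) = -x - 2, and match powers of x.
Initial conditions: a_0 = -2, a_1 = 1.
Setting the coefficient of each power of x to zero and solving order by order (substituting the coefficients already found):
  x^0: 2 a_2 - 2 a_1 - 2 a_0 = 0  ->  2 a_2 = 2 a_1 + 2 a_0 = -2  ->  a_2 = -1
  x^1: 6 a_3 - 4 a_2 - 4 a_1 - a_0 = 0  ->  6 a_3 = 4 a_2 + 4 a_1 + a_0 = -2  ->  a_3 = -1/3
  x^2: 12 a_4 - 6 a_3 - 6 a_2 - a_1 = 0  ->  12 a_4 = 6 a_3 + 6 a_2 + a_1 = -7  ->  a_4 = -7/12
  x^3: 20 a_5 - 8 a_4 - 8 a_3 - a_2 = 0  ->  20 a_5 = 8 a_4 + 8 a_3 + a_2 = -25/3  ->  a_5 = -5/12
  x^4: 30 a_6 - 10 a_5 - 10 a_4 - a_3 = 0  ->  30 a_6 = 10 a_5 + 10 a_4 + a_3 = -31/3  ->  a_6 = -31/90
Truncated series: y(x) = -2 + x - x^2 - (1/3) x^3 - (7/12) x^4 - (5/12) x^5 - (31/90) x^6 + O(x^7).

a_0 = -2; a_1 = 1; a_2 = -1; a_3 = -1/3; a_4 = -7/12; a_5 = -5/12; a_6 = -31/90
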